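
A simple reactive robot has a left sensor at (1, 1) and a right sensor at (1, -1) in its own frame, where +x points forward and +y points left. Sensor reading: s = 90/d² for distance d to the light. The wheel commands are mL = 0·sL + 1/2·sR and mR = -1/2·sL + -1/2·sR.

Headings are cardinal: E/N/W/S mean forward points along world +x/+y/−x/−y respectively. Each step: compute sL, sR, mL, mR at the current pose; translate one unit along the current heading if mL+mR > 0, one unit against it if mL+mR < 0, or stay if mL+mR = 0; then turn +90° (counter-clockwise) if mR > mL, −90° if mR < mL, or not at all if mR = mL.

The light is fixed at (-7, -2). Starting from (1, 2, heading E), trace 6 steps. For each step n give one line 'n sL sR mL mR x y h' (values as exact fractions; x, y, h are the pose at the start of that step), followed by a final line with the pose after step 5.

n=0: pose=(1,2,E); sL=45/53, sR=1; mL=1/2, mR=-49/53; mL+mR=-45/106 → advance -1; mR−mL=-151/106 → turn -1·90°
n=1: pose=(0,2,S); sL=90/73, sR=2; mL=1, mR=-118/73; mL+mR=-45/73 → advance -1; mR−mL=-191/73 → turn -1·90°
n=2: pose=(0,3,W); sL=45/26, sR=5/4; mL=5/8, mR=-155/104; mL+mR=-45/52 → advance -1; mR−mL=-55/26 → turn -1·90°
n=3: pose=(1,3,N); sL=18/17, sR=10/13; mL=5/13, mR=-202/221; mL+mR=-9/17 → advance -1; mR−mL=-287/221 → turn -1·90°
n=4: pose=(1,2,E); sL=45/53, sR=1; mL=1/2, mR=-49/53; mL+mR=-45/106 → advance -1; mR−mL=-151/106 → turn -1·90°
n=5: pose=(0,2,S); sL=90/73, sR=2; mL=1, mR=-118/73; mL+mR=-45/73 → advance -1; mR−mL=-191/73 → turn -1·90°

0 45/53 1 1/2 -49/53 1 2 E
1 90/73 2 1 -118/73 0 2 S
2 45/26 5/4 5/8 -155/104 0 3 W
3 18/17 10/13 5/13 -202/221 1 3 N
4 45/53 1 1/2 -49/53 1 2 E
5 90/73 2 1 -118/73 0 2 S
final 0 3 W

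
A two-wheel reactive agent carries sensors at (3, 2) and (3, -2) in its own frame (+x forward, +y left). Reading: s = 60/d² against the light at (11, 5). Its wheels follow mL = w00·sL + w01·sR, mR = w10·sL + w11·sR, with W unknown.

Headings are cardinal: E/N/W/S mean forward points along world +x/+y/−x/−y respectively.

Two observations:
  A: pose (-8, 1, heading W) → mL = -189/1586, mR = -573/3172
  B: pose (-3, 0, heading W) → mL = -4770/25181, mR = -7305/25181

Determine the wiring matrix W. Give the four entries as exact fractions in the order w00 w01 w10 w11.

obs A: pose=(-8,1,W) → sL=3/26, sR=15/122, mL=-189/1586, mR=-573/3172
obs B: pose=(-3,0,W) → sL=30/169, sR=30/149, mL=-4770/25181, mR=-7305/25181
sensor matrix S = [[3/26, 15/122], [30/169, 30/149]]; det S = 2160/1536041
solve [mL_A; mL_B] = S·[w00; w01] and [mR_A; mR_B] = S·[w10; w11]:
  w00 = -1/2, w01 = -1/2, w10 = -1/2, w11 = -1

-1/2 -1/2 -1/2 -1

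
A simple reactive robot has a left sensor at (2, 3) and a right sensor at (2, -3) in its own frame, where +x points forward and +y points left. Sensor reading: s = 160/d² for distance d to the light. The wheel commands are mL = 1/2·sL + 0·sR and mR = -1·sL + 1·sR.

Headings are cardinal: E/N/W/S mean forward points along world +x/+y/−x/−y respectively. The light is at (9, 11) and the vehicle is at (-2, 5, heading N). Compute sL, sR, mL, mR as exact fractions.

40/53 2 20/53 66/53

left sensor world pos  = (-5, 7); dL² = 212
right sensor world pos = (1, 7); dR² = 80
sL = 160/212 = 40/53
sR = 160/80 = 2
mL = 1/2·sL + 0·sR = 20/53
mR = -1·sL + 1·sR = 66/53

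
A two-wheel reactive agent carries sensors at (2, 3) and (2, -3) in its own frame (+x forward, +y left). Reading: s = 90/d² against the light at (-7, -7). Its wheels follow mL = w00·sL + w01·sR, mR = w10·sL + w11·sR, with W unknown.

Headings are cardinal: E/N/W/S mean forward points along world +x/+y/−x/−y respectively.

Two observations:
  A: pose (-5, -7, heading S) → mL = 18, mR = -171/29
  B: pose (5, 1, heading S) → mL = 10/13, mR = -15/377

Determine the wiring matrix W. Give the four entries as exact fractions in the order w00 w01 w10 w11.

obs A: pose=(-5,-7,S) → sL=90/29, sR=18, mL=18, mR=-171/29
obs B: pose=(5,1,S) → sL=10/29, sR=10/13, mL=10/13, mR=-15/377
sensor matrix S = [[90/29, 18], [10/29, 10/13]]; det S = -1440/377
solve [mL_A; mL_B] = S·[w00; w01] and [mR_A; mR_B] = S·[w10; w11]:
  w00 = 0, w01 = 1, w10 = 1, w11 = -1/2

0 1 1 -1/2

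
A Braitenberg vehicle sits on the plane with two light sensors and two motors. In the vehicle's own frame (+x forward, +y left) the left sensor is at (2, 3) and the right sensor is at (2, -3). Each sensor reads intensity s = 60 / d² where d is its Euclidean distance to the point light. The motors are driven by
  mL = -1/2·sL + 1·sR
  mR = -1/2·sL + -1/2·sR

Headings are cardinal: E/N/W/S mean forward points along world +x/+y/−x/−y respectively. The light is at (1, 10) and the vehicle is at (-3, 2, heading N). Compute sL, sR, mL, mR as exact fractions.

left sensor world pos  = (-6, 4); dL² = 85
right sensor world pos = (0, 4); dR² = 37
sL = 60/85 = 12/17
sR = 60/37 = 60/37
mL = -1/2·sL + 1·sR = 798/629
mR = -1/2·sL + -1/2·sR = -732/629

12/17 60/37 798/629 -732/629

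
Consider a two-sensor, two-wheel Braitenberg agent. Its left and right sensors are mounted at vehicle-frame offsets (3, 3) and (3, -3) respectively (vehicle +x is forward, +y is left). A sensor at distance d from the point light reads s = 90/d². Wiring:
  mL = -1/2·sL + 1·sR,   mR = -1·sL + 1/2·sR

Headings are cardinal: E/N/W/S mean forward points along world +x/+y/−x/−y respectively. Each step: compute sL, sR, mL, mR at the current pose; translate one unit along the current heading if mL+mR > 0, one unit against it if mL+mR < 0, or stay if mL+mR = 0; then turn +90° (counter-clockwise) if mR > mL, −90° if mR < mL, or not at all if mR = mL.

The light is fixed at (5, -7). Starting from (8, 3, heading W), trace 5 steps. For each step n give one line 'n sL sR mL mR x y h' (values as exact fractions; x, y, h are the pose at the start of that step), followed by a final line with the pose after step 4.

0 90/49 90/169 -3195/8281 -13005/8281 8 3 W
1 9/17 45/109 549/3706 -1197/3706 9 3 N
2 90/193 18/17 2709/3281 207/3281 9 2 E
3 9/10 9/4 9/5 9/40 10 2 S
4 90/29 18/25 -603/725 -1989/725 10 1 W
final 11 1 N

n=0: pose=(8,3,W); sL=90/49, sR=90/169; mL=-3195/8281, mR=-13005/8281; mL+mR=-16200/8281 → advance -1; mR−mL=-9810/8281 → turn -1·90°
n=1: pose=(9,3,N); sL=9/17, sR=45/109; mL=549/3706, mR=-1197/3706; mL+mR=-324/1853 → advance -1; mR−mL=-873/1853 → turn -1·90°
n=2: pose=(9,2,E); sL=90/193, sR=18/17; mL=2709/3281, mR=207/3281; mL+mR=2916/3281 → advance +1; mR−mL=-2502/3281 → turn -1·90°
n=3: pose=(10,2,S); sL=9/10, sR=9/4; mL=9/5, mR=9/40; mL+mR=81/40 → advance +1; mR−mL=-63/40 → turn -1·90°
n=4: pose=(10,1,W); sL=90/29, sR=18/25; mL=-603/725, mR=-1989/725; mL+mR=-2592/725 → advance -1; mR−mL=-1386/725 → turn -1·90°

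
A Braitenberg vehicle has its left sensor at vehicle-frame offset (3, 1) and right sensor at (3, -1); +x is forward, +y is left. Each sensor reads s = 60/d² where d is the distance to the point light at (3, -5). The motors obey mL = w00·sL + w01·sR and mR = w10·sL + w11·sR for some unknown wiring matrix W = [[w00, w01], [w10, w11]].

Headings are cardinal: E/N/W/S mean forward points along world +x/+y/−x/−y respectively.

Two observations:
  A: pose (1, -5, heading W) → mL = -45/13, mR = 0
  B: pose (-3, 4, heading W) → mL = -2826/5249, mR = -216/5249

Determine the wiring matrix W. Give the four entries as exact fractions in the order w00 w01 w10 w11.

obs A: pose=(1,-5,W) → sL=30/13, sR=30/13, mL=-45/13, mR=0
obs B: pose=(-3,4,W) → sL=12/29, sR=60/181, mL=-2826/5249, mR=-216/5249
sensor matrix S = [[30/13, 30/13], [12/29, 60/181]]; det S = -12960/68237
solve [mL_A; mL_B] = S·[w00; w01] and [mR_A; mR_B] = S·[w10; w11]:
  w00 = -1/2, w01 = -1, w10 = -1/2, w11 = 1/2

-1/2 -1 -1/2 1/2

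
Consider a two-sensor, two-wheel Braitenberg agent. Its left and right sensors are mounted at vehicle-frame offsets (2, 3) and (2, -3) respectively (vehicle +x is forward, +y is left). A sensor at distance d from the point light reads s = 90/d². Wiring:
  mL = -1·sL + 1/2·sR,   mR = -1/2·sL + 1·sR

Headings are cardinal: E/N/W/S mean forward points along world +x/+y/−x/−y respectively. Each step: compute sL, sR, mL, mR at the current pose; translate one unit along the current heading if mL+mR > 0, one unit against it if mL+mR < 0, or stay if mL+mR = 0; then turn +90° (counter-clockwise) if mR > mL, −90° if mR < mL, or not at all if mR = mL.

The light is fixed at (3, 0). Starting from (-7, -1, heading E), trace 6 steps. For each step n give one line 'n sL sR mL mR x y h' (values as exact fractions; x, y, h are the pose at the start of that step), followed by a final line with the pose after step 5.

n=0: pose=(-7,-1,E); sL=45/34, sR=9/8; mL=-207/272, mR=63/136; mL+mR=-81/272 → advance -1; mR−mL=333/272 → turn +1·90°
n=1: pose=(-8,-1,N); sL=90/197, sR=18/13; mL=603/2561, mR=2961/2561; mL+mR=3564/2561 → advance +1; mR−mL=2358/2561 → turn +1·90°
n=2: pose=(-8,0,W); sL=45/89, sR=45/89; mL=-45/178, mR=45/178; mL+mR=0 → advance +0; mR−mL=45/89 → turn +1·90°
n=3: pose=(-8,0,S); sL=45/34, sR=9/20; mL=-747/680, mR=-18/85; mL+mR=-891/680 → advance -1; mR−mL=603/680 → turn +1·90°
n=4: pose=(-8,1,E); sL=90/97, sR=18/17; mL=-657/1649, mR=981/1649; mL+mR=324/1649 → advance +1; mR−mL=1638/1649 → turn +1·90°
n=5: pose=(-7,1,N); sL=45/89, sR=45/29; mL=1395/5162, mR=6705/5162; mL+mR=4050/2581 → advance +1; mR−mL=2655/2581 → turn +1·90°

0 45/34 9/8 -207/272 63/136 -7 -1 E
1 90/197 18/13 603/2561 2961/2561 -8 -1 N
2 45/89 45/89 -45/178 45/178 -8 0 W
3 45/34 9/20 -747/680 -18/85 -8 0 S
4 90/97 18/17 -657/1649 981/1649 -8 1 E
5 45/89 45/29 1395/5162 6705/5162 -7 1 N
final -7 2 W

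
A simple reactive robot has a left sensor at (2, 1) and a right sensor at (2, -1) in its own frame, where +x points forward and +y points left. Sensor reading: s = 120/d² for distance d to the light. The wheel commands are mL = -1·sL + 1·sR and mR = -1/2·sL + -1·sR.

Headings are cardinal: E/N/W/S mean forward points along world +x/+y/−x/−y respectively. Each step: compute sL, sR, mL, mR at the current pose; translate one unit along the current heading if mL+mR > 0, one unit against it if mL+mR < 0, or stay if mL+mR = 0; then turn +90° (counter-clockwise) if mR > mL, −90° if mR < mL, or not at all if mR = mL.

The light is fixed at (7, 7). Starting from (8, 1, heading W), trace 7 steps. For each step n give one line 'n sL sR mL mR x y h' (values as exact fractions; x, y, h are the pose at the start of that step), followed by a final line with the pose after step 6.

n=0: pose=(8,1,W); sL=12/5, sR=60/13; mL=144/65, mR=-378/65; mL+mR=-18/5 → advance -1; mR−mL=-522/65 → turn -1·90°
n=1: pose=(9,1,N); sL=120/17, sR=24/5; mL=-192/85, mR=-708/85; mL+mR=-180/17 → advance -1; mR−mL=-516/85 → turn -1·90°
n=2: pose=(9,0,E); sL=30/13, sR=3/2; mL=-21/26, mR=-69/26; mL+mR=-45/13 → advance -1; mR−mL=-24/13 → turn -1·90°
n=3: pose=(8,0,S); sL=24/17, sR=40/27; mL=32/459, mR=-1004/459; mL+mR=-36/17 → advance -1; mR−mL=-1036/459 → turn -1·90°
n=4: pose=(8,1,W); sL=12/5, sR=60/13; mL=144/65, mR=-378/65; mL+mR=-18/5 → advance -1; mR−mL=-522/65 → turn -1·90°
n=5: pose=(9,1,N); sL=120/17, sR=24/5; mL=-192/85, mR=-708/85; mL+mR=-180/17 → advance -1; mR−mL=-516/85 → turn -1·90°
n=6: pose=(9,0,E); sL=30/13, sR=3/2; mL=-21/26, mR=-69/26; mL+mR=-45/13 → advance -1; mR−mL=-24/13 → turn -1·90°

0 12/5 60/13 144/65 -378/65 8 1 W
1 120/17 24/5 -192/85 -708/85 9 1 N
2 30/13 3/2 -21/26 -69/26 9 0 E
3 24/17 40/27 32/459 -1004/459 8 0 S
4 12/5 60/13 144/65 -378/65 8 1 W
5 120/17 24/5 -192/85 -708/85 9 1 N
6 30/13 3/2 -21/26 -69/26 9 0 E
final 8 0 S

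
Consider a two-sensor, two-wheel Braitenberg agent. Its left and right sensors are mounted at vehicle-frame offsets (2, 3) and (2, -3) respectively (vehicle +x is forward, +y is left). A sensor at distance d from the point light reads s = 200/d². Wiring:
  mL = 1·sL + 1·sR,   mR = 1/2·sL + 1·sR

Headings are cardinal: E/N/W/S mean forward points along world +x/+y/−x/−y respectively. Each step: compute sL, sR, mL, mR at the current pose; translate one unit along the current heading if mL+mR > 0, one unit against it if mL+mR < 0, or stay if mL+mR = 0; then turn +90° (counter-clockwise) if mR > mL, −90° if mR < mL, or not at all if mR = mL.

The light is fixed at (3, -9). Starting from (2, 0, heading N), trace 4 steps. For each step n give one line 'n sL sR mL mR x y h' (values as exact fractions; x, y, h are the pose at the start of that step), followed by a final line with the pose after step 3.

0 200/137 8/5 2096/685 1596/685 2 0 N
1 20/17 4 88/17 78/17 2 1 E
2 200/73 200/73 400/73 300/73 3 1 S
3 5 50/37 235/37 285/74 3 0 W
final 2 0 N

n=0: pose=(2,0,N); sL=200/137, sR=8/5; mL=2096/685, mR=1596/685; mL+mR=3692/685 → advance +1; mR−mL=-100/137 → turn -1·90°
n=1: pose=(2,1,E); sL=20/17, sR=4; mL=88/17, mR=78/17; mL+mR=166/17 → advance +1; mR−mL=-10/17 → turn -1·90°
n=2: pose=(3,1,S); sL=200/73, sR=200/73; mL=400/73, mR=300/73; mL+mR=700/73 → advance +1; mR−mL=-100/73 → turn -1·90°
n=3: pose=(3,0,W); sL=5, sR=50/37; mL=235/37, mR=285/74; mL+mR=755/74 → advance +1; mR−mL=-5/2 → turn -1·90°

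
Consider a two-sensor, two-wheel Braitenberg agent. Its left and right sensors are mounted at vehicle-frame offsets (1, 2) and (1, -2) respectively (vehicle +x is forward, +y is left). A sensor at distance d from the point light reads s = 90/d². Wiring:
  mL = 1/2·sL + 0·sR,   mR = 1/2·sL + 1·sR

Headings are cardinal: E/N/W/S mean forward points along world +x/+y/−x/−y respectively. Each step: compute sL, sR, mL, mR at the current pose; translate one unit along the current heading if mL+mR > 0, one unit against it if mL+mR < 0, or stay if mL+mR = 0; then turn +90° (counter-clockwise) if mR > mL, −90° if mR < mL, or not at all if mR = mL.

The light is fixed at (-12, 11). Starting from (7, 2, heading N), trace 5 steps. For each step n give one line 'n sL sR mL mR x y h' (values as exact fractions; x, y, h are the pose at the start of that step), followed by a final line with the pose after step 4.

0 90/353 18/101 45/353 10899/35653 7 2 N
1 45/212 1/4 45/424 151/424 7 3 W
2 90/481 90/337 45/481 58455/162097 6 3 S
3 9/41 45/241 9/82 5859/19762 6 2 E
4 90/353 18/101 45/353 10899/35653 7 2 N
final 7 3 W

n=0: pose=(7,2,N); sL=90/353, sR=18/101; mL=45/353, mR=10899/35653; mL+mR=15444/35653 → advance +1; mR−mL=18/101 → turn +1·90°
n=1: pose=(7,3,W); sL=45/212, sR=1/4; mL=45/424, mR=151/424; mL+mR=49/106 → advance +1; mR−mL=1/4 → turn +1·90°
n=2: pose=(6,3,S); sL=90/481, sR=90/337; mL=45/481, mR=58455/162097; mL+mR=73620/162097 → advance +1; mR−mL=90/337 → turn +1·90°
n=3: pose=(6,2,E); sL=9/41, sR=45/241; mL=9/82, mR=5859/19762; mL+mR=4014/9881 → advance +1; mR−mL=45/241 → turn +1·90°
n=4: pose=(7,2,N); sL=90/353, sR=18/101; mL=45/353, mR=10899/35653; mL+mR=15444/35653 → advance +1; mR−mL=18/101 → turn +1·90°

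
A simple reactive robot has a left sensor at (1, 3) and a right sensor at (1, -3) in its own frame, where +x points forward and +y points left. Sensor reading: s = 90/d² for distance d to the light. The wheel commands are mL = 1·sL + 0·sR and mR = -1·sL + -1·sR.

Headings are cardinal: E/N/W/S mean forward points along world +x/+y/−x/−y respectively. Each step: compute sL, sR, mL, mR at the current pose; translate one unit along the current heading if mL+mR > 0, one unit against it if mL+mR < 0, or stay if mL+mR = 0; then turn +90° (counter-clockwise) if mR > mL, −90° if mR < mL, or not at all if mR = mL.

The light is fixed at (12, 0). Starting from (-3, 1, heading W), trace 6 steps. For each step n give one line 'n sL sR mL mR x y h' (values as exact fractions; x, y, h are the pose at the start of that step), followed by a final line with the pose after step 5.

0 9/26 45/136 9/26 -1197/1768 -3 1 W
1 90/293 18/25 90/293 -7524/7325 -2 1 N
2 45/89 45/89 45/89 -90/89 -2 0 E
3 18/29 18/65 18/29 -1692/1885 -3 0 S
4 9/26 45/136 9/26 -1197/1768 -3 1 W
5 90/293 18/25 90/293 -7524/7325 -2 1 N
final -2 0 E

n=0: pose=(-3,1,W); sL=9/26, sR=45/136; mL=9/26, mR=-1197/1768; mL+mR=-45/136 → advance -1; mR−mL=-1809/1768 → turn -1·90°
n=1: pose=(-2,1,N); sL=90/293, sR=18/25; mL=90/293, mR=-7524/7325; mL+mR=-18/25 → advance -1; mR−mL=-9774/7325 → turn -1·90°
n=2: pose=(-2,0,E); sL=45/89, sR=45/89; mL=45/89, mR=-90/89; mL+mR=-45/89 → advance -1; mR−mL=-135/89 → turn -1·90°
n=3: pose=(-3,0,S); sL=18/29, sR=18/65; mL=18/29, mR=-1692/1885; mL+mR=-18/65 → advance -1; mR−mL=-2862/1885 → turn -1·90°
n=4: pose=(-3,1,W); sL=9/26, sR=45/136; mL=9/26, mR=-1197/1768; mL+mR=-45/136 → advance -1; mR−mL=-1809/1768 → turn -1·90°
n=5: pose=(-2,1,N); sL=90/293, sR=18/25; mL=90/293, mR=-7524/7325; mL+mR=-18/25 → advance -1; mR−mL=-9774/7325 → turn -1·90°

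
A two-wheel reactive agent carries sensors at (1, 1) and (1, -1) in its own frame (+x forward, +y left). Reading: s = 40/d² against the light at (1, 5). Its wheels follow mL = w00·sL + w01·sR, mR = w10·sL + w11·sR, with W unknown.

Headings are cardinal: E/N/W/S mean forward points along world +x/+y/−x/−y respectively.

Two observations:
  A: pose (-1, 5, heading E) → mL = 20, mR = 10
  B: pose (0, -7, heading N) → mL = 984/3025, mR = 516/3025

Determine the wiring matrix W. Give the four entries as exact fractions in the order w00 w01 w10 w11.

obs A: pose=(-1,5,E) → sL=20, sR=20, mL=20, mR=10
obs B: pose=(0,-7,N) → sL=8/25, sR=40/121, mL=984/3025, mR=516/3025
sensor matrix S = [[20, 20], [8/25, 40/121]]; det S = 128/605
solve [mL_A; mL_B] = S·[w00; w01] and [mR_A; mR_B] = S·[w10; w11]:
  w00 = 1/2, w01 = 1/2, w10 = -1/2, w11 = 1

1/2 1/2 -1/2 1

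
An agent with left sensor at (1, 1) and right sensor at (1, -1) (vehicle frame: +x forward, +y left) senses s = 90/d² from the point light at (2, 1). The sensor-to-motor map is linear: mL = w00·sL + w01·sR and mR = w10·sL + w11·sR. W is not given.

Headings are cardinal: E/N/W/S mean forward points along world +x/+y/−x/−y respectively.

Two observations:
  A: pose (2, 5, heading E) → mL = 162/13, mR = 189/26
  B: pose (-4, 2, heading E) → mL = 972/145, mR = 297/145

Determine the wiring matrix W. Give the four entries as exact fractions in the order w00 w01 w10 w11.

obs A: pose=(2,5,E) → sL=45/13, sR=9, mL=162/13, mR=189/26
obs B: pose=(-4,2,E) → sL=90/29, sR=18/5, mL=972/145, mR=297/145
sensor matrix S = [[45/13, 9], [90/29, 18/5]]; det S = -5832/377
solve [mL_A; mL_B] = S·[w00; w01] and [mR_A; mR_B] = S·[w10; w11]:
  w00 = 1, w01 = 1, w10 = -1/2, w11 = 1

1 1 -1/2 1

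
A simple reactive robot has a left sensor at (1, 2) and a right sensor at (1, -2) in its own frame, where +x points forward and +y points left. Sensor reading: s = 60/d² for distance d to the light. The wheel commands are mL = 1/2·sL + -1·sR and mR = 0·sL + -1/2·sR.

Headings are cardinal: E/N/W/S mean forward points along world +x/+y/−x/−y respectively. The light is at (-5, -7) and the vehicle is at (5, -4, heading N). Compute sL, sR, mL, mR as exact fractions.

3/4 3/8 0 -3/16

left sensor world pos  = (3, -3); dL² = 80
right sensor world pos = (7, -3); dR² = 160
sL = 60/80 = 3/4
sR = 60/160 = 3/8
mL = 1/2·sL + -1·sR = 0
mR = 0·sL + -1/2·sR = -3/16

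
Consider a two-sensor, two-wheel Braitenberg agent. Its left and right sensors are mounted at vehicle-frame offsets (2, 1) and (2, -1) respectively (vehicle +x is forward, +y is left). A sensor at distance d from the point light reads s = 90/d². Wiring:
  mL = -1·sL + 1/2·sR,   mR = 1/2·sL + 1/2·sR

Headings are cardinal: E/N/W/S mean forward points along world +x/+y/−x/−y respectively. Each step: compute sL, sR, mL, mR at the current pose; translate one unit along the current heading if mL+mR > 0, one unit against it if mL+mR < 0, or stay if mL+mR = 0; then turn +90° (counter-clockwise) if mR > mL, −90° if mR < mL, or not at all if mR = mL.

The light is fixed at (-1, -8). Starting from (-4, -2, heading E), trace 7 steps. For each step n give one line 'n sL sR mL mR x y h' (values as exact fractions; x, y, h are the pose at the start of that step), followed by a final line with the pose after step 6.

n=0: pose=(-4,-2,E); sL=9/5, sR=45/13; mL=-9/130, mR=171/65; mL+mR=333/130 → advance +1; mR−mL=27/10 → turn +1·90°
n=1: pose=(-3,-2,N); sL=90/73, sR=18/13; mL=-513/949, mR=1242/949; mL+mR=729/949 → advance +1; mR−mL=135/73 → turn +1·90°
n=2: pose=(-3,-1,W); sL=45/26, sR=9/8; mL=-243/208, mR=297/208; mL+mR=27/104 → advance +1; mR−mL=135/52 → turn +1·90°
n=3: pose=(-4,-1,S); sL=90/29, sR=90/41; mL=-2385/1189, mR=3150/1189; mL+mR=765/1189 → advance +1; mR−mL=135/29 → turn +1·90°
n=4: pose=(-4,-2,E); sL=9/5, sR=45/13; mL=-9/130, mR=171/65; mL+mR=333/130 → advance +1; mR−mL=27/10 → turn +1·90°
n=5: pose=(-3,-2,N); sL=90/73, sR=18/13; mL=-513/949, mR=1242/949; mL+mR=729/949 → advance +1; mR−mL=135/73 → turn +1·90°
n=6: pose=(-3,-1,W); sL=45/26, sR=9/8; mL=-243/208, mR=297/208; mL+mR=27/104 → advance +1; mR−mL=135/52 → turn +1·90°

0 9/5 45/13 -9/130 171/65 -4 -2 E
1 90/73 18/13 -513/949 1242/949 -3 -2 N
2 45/26 9/8 -243/208 297/208 -3 -1 W
3 90/29 90/41 -2385/1189 3150/1189 -4 -1 S
4 9/5 45/13 -9/130 171/65 -4 -2 E
5 90/73 18/13 -513/949 1242/949 -3 -2 N
6 45/26 9/8 -243/208 297/208 -3 -1 W
final -4 -1 S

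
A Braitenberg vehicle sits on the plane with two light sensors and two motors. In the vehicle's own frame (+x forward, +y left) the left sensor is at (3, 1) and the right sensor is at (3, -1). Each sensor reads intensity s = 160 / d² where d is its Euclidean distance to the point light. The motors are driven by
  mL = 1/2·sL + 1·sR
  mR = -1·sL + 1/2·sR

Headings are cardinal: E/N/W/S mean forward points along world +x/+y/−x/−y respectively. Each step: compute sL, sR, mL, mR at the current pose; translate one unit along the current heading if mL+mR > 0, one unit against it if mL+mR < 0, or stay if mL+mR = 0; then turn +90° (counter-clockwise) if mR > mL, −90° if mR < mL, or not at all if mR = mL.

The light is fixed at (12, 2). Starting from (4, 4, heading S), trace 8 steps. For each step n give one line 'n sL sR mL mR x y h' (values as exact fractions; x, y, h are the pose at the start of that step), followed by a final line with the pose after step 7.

n=0: pose=(4,4,S); sL=16/5, sR=80/41; mL=728/205, mR=-456/205; mL+mR=272/205 → advance +1; mR−mL=-1184/205 → turn -1·90°
n=1: pose=(4,3,W); sL=160/121, sR=32/25; mL=5872/3025, mR=-2064/3025; mL+mR=3808/3025 → advance +1; mR−mL=-7936/3025 → turn -1·90°
n=2: pose=(3,3,N); sL=40/29, sR=2; mL=78/29, mR=-11/29; mL+mR=67/29 → advance +1; mR−mL=-89/29 → turn -1·90°
n=3: pose=(3,4,E); sL=32/9, sR=160/37; mL=2032/333, mR=-464/333; mL+mR=1568/333 → advance +1; mR−mL=-832/111 → turn -1·90°
n=4: pose=(4,4,S); sL=16/5, sR=80/41; mL=728/205, mR=-456/205; mL+mR=272/205 → advance +1; mR−mL=-1184/205 → turn -1·90°
n=5: pose=(4,3,W); sL=160/121, sR=32/25; mL=5872/3025, mR=-2064/3025; mL+mR=3808/3025 → advance +1; mR−mL=-7936/3025 → turn -1·90°
n=6: pose=(3,3,N); sL=40/29, sR=2; mL=78/29, mR=-11/29; mL+mR=67/29 → advance +1; mR−mL=-89/29 → turn -1·90°
n=7: pose=(3,4,E); sL=32/9, sR=160/37; mL=2032/333, mR=-464/333; mL+mR=1568/333 → advance +1; mR−mL=-832/111 → turn -1·90°

0 16/5 80/41 728/205 -456/205 4 4 S
1 160/121 32/25 5872/3025 -2064/3025 4 3 W
2 40/29 2 78/29 -11/29 3 3 N
3 32/9 160/37 2032/333 -464/333 3 4 E
4 16/5 80/41 728/205 -456/205 4 4 S
5 160/121 32/25 5872/3025 -2064/3025 4 3 W
6 40/29 2 78/29 -11/29 3 3 N
7 32/9 160/37 2032/333 -464/333 3 4 E
final 4 4 S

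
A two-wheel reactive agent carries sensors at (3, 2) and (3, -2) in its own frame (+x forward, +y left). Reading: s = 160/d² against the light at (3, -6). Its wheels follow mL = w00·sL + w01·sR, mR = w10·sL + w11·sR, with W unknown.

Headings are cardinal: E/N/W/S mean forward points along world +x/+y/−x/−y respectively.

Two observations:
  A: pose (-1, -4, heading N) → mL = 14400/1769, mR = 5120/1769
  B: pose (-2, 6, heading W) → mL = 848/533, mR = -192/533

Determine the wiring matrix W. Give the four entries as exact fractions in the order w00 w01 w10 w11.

1 1 -1 1

obs A: pose=(-1,-4,N) → sL=160/61, sR=160/29, mL=14400/1769, mR=5120/1769
obs B: pose=(-2,6,W) → sL=40/41, sR=8/13, mL=848/533, mR=-192/533
sensor matrix S = [[160/61, 160/29], [40/41, 8/13]]; det S = -3553280/942877
solve [mL_A; mL_B] = S·[w00; w01] and [mR_A; mR_B] = S·[w10; w11]:
  w00 = 1, w01 = 1, w10 = -1, w11 = 1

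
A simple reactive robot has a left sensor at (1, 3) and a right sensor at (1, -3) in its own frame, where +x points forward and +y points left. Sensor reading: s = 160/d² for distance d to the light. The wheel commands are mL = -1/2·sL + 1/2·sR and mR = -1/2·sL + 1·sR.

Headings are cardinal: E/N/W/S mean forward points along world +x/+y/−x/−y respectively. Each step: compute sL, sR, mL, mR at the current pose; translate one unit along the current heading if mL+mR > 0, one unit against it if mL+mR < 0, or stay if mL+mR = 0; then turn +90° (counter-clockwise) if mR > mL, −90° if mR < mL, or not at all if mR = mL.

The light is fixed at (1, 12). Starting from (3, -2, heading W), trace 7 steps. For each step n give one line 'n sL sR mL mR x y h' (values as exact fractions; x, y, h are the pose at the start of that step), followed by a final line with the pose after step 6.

0 16/29 80/61 672/1769 1832/1769 3 -2 W
1 160/241 160/229 960/55189 20240/55189 2 -2 S
2 40/37 20/41 -450/1517 -80/1517 2 -3 E
3 32/41 32/41 0 16/41 1 -3 N
4 16/29 80/61 672/1769 1832/1769 1 -2 W
5 160/229 160/241 -960/55189 17360/55189 0 -2 S
6 10/9 40/81 -25/81 -5/81 0 -3 E
final -1 -3 N

n=0: pose=(3,-2,W); sL=16/29, sR=80/61; mL=672/1769, mR=1832/1769; mL+mR=2504/1769 → advance +1; mR−mL=40/61 → turn +1·90°
n=1: pose=(2,-2,S); sL=160/241, sR=160/229; mL=960/55189, mR=20240/55189; mL+mR=21200/55189 → advance +1; mR−mL=80/229 → turn +1·90°
n=2: pose=(2,-3,E); sL=40/37, sR=20/41; mL=-450/1517, mR=-80/1517; mL+mR=-530/1517 → advance -1; mR−mL=10/41 → turn +1·90°
n=3: pose=(1,-3,N); sL=32/41, sR=32/41; mL=0, mR=16/41; mL+mR=16/41 → advance +1; mR−mL=16/41 → turn +1·90°
n=4: pose=(1,-2,W); sL=16/29, sR=80/61; mL=672/1769, mR=1832/1769; mL+mR=2504/1769 → advance +1; mR−mL=40/61 → turn +1·90°
n=5: pose=(0,-2,S); sL=160/229, sR=160/241; mL=-960/55189, mR=17360/55189; mL+mR=16400/55189 → advance +1; mR−mL=80/241 → turn +1·90°
n=6: pose=(0,-3,E); sL=10/9, sR=40/81; mL=-25/81, mR=-5/81; mL+mR=-10/27 → advance -1; mR−mL=20/81 → turn +1·90°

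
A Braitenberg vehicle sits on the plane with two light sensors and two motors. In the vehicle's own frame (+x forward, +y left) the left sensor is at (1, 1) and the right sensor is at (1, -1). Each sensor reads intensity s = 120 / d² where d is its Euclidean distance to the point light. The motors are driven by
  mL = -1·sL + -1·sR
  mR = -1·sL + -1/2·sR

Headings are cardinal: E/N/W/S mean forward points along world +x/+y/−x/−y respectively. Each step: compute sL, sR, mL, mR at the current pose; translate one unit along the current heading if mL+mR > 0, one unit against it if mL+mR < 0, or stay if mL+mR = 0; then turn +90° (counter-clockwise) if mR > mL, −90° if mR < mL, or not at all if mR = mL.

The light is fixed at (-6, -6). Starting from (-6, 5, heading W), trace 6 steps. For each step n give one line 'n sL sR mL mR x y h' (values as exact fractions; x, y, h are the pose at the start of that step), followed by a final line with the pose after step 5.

n=0: pose=(-6,5,W); sL=120/101, sR=24/29; mL=-5904/2929, mR=-4692/2929; mL+mR=-10596/2929 → advance -1; mR−mL=12/29 → turn +1·90°
n=1: pose=(-5,5,S); sL=15/13, sR=6/5; mL=-153/65, mR=-114/65; mL+mR=-267/65 → advance -1; mR−mL=3/5 → turn +1·90°
n=2: pose=(-5,6,E); sL=120/173, sR=24/25; mL=-7152/4325, mR=-5076/4325; mL+mR=-12228/4325 → advance -1; mR−mL=12/25 → turn +1·90°
n=3: pose=(-6,6,N); sL=12/17, sR=12/17; mL=-24/17, mR=-18/17; mL+mR=-42/17 → advance -1; mR−mL=6/17 → turn +1·90°
n=4: pose=(-6,5,W); sL=120/101, sR=24/29; mL=-5904/2929, mR=-4692/2929; mL+mR=-10596/2929 → advance -1; mR−mL=12/29 → turn +1·90°
n=5: pose=(-5,5,S); sL=15/13, sR=6/5; mL=-153/65, mR=-114/65; mL+mR=-267/65 → advance -1; mR−mL=3/5 → turn +1·90°

0 120/101 24/29 -5904/2929 -4692/2929 -6 5 W
1 15/13 6/5 -153/65 -114/65 -5 5 S
2 120/173 24/25 -7152/4325 -5076/4325 -5 6 E
3 12/17 12/17 -24/17 -18/17 -6 6 N
4 120/101 24/29 -5904/2929 -4692/2929 -6 5 W
5 15/13 6/5 -153/65 -114/65 -5 5 S
final -5 6 E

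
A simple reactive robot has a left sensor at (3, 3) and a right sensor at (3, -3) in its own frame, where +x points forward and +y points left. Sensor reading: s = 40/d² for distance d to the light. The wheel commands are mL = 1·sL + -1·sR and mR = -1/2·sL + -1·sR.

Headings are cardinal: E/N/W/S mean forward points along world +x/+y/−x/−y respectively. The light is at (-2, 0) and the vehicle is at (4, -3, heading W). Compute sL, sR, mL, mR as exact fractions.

left sensor world pos  = (1, -6); dL² = 45
right sensor world pos = (1, 0); dR² = 9
sL = 40/45 = 8/9
sR = 40/9 = 40/9
mL = 1·sL + -1·sR = -32/9
mR = -1/2·sL + -1·sR = -44/9

8/9 40/9 -32/9 -44/9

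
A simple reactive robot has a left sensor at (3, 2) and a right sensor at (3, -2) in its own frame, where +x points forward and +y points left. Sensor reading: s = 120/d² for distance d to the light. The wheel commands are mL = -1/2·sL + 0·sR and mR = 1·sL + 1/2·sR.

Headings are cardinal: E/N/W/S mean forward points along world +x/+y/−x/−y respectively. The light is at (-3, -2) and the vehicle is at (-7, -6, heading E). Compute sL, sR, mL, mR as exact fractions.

left sensor world pos  = (-4, -4); dL² = 5
right sensor world pos = (-4, -8); dR² = 37
sL = 120/5 = 24
sR = 120/37 = 120/37
mL = -1/2·sL + 0·sR = -12
mR = 1·sL + 1/2·sR = 948/37

24 120/37 -12 948/37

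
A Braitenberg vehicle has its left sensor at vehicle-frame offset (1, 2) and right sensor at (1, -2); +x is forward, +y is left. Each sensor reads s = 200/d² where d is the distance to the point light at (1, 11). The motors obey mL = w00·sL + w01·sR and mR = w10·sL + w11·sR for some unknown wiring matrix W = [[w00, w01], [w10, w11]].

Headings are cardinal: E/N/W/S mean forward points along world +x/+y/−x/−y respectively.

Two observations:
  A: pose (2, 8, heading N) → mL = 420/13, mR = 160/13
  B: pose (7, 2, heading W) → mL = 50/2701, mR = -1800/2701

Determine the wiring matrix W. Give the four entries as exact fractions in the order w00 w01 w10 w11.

obs A: pose=(2,8,N) → sL=40, sR=200/13, mL=420/13, mR=160/13
obs B: pose=(7,2,W) → sL=100/73, sR=100/37, mL=50/2701, mR=-1800/2701
sensor matrix S = [[40, 200/13], [100/73, 100/37]]; det S = 3056000/35113
solve [mL_A; mL_B] = S·[w00; w01] and [mR_A; mR_B] = S·[w10; w11]:
  w00 = 1, w01 = -1/2, w10 = 1/2, w11 = -1/2

1 -1/2 1/2 -1/2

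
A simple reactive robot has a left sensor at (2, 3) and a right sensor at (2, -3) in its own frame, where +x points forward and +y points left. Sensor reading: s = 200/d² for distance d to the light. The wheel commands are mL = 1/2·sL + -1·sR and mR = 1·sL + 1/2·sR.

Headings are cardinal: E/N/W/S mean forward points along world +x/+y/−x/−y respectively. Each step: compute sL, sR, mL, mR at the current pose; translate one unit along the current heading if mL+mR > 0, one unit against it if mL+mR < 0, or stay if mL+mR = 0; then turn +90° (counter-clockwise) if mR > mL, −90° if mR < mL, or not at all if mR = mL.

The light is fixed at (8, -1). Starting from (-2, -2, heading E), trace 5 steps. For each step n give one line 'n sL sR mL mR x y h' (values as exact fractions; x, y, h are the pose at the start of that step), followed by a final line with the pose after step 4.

n=0: pose=(-2,-2,E); sL=50/17, sR=5/2; mL=-35/34, mR=285/68; mL+mR=215/68 → advance +1; mR−mL=355/68 → turn +1·90°
n=1: pose=(-1,-2,N); sL=40/29, sR=200/37; mL=-5060/1073, mR=4380/1073; mL+mR=-680/1073 → advance -1; mR−mL=9440/1073 → turn +1·90°
n=2: pose=(-1,-3,W); sL=100/73, sR=100/61; mL=-4250/4453, mR=9750/4453; mL+mR=5500/4453 → advance +1; mR−mL=14000/4453 → turn +1·90°
n=3: pose=(-2,-3,S); sL=40/13, sR=40/37; mL=220/481, mR=1740/481; mL+mR=1960/481 → advance +1; mR−mL=1520/481 → turn +1·90°
n=4: pose=(-2,-4,E); sL=25/8, sR=2; mL=-7/16, mR=33/8; mL+mR=59/16 → advance +1; mR−mL=73/16 → turn +1·90°

0 50/17 5/2 -35/34 285/68 -2 -2 E
1 40/29 200/37 -5060/1073 4380/1073 -1 -2 N
2 100/73 100/61 -4250/4453 9750/4453 -1 -3 W
3 40/13 40/37 220/481 1740/481 -2 -3 S
4 25/8 2 -7/16 33/8 -2 -4 E
final -1 -4 N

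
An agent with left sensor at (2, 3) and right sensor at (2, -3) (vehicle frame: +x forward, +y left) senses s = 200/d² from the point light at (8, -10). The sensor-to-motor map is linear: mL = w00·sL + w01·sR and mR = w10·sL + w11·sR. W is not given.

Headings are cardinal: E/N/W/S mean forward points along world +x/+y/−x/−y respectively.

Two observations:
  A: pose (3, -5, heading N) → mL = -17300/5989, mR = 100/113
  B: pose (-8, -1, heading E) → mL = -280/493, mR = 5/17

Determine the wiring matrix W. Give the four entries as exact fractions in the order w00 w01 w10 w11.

1/2 -1 1/2 0

obs A: pose=(3,-5,N) → sL=200/113, sR=200/53, mL=-17300/5989, mR=100/113
obs B: pose=(-8,-1,E) → sL=10/17, sR=25/29, mL=-280/493, mR=5/17
sensor matrix S = [[200/113, 200/53], [10/17, 25/29]]; det S = -2049000/2952577
solve [mL_A; mL_B] = S·[w00; w01] and [mR_A; mR_B] = S·[w10; w11]:
  w00 = 1/2, w01 = -1, w10 = 1/2, w11 = 0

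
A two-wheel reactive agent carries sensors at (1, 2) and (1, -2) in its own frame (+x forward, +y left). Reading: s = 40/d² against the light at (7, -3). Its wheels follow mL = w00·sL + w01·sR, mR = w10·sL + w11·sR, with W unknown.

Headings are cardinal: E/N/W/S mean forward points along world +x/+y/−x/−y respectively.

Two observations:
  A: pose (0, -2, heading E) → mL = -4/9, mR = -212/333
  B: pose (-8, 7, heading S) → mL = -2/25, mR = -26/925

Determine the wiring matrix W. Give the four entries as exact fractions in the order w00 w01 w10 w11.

obs A: pose=(0,-2,E) → sL=8/9, sR=40/37, mL=-4/9, mR=-212/333
obs B: pose=(-8,7,S) → sL=4/25, sR=4/37, mL=-2/25, mR=-26/925
sensor matrix S = [[8/9, 40/37], [4/25, 4/37]]; det S = -128/1665
solve [mL_A; mL_B] = S·[w00; w01] and [mR_A; mR_B] = S·[w10; w11]:
  w00 = -1/2, w01 = 0, w10 = 1/2, w11 = -1

-1/2 0 1/2 -1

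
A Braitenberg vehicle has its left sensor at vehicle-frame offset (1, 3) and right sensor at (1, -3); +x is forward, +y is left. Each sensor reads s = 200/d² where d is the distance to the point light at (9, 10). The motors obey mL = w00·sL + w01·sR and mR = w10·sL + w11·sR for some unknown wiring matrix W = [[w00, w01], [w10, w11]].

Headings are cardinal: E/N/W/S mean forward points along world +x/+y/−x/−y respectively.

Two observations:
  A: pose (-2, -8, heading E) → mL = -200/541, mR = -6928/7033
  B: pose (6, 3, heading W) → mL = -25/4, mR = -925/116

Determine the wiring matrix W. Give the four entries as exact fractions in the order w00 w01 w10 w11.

0 -1 -1 -1

obs A: pose=(-2,-8,E) → sL=8/13, sR=200/541, mL=-200/541, mR=-6928/7033
obs B: pose=(6,3,W) → sL=50/29, sR=25/4, mL=-25/4, mR=-925/116
sensor matrix S = [[8/13, 200/541], [50/29, 25/4]]; det S = 654450/203957
solve [mL_A; mL_B] = S·[w00; w01] and [mR_A; mR_B] = S·[w10; w11]:
  w00 = 0, w01 = -1, w10 = -1, w11 = -1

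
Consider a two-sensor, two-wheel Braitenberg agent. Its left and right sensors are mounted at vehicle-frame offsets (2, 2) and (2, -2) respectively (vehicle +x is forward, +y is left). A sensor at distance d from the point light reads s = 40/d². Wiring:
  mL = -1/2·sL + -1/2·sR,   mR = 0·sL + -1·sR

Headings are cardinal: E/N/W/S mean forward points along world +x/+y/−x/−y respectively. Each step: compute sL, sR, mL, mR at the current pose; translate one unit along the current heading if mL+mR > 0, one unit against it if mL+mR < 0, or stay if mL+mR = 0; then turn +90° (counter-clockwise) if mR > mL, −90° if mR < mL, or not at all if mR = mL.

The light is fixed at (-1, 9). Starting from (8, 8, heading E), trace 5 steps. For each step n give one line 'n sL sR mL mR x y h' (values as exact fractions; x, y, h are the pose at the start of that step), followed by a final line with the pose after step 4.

n=0: pose=(8,8,E); sL=20/61, sR=4/13; mL=-252/793, mR=-4/13; mL+mR=-496/793 → advance -1; mR−mL=8/793 → turn +1·90°
n=1: pose=(7,8,N); sL=40/37, sR=40/101; mL=-2760/3737, mR=-40/101; mL+mR=-4240/3737 → advance -1; mR−mL=1280/3737 → turn +1·90°
n=2: pose=(7,7,W); sL=10/13, sR=10/9; mL=-110/117, mR=-10/9; mL+mR=-80/39 → advance -1; mR−mL=-20/117 → turn -1·90°
n=3: pose=(8,7,N); sL=40/49, sR=40/121; mL=-3400/5929, mR=-40/121; mL+mR=-5360/5929 → advance -1; mR−mL=1440/5929 → turn +1·90°
n=4: pose=(8,6,W); sL=20/37, sR=4/5; mL=-124/185, mR=-4/5; mL+mR=-272/185 → advance -1; mR−mL=-24/185 → turn -1·90°

0 20/61 4/13 -252/793 -4/13 8 8 E
1 40/37 40/101 -2760/3737 -40/101 7 8 N
2 10/13 10/9 -110/117 -10/9 7 7 W
3 40/49 40/121 -3400/5929 -40/121 8 7 N
4 20/37 4/5 -124/185 -4/5 8 6 W
final 9 6 N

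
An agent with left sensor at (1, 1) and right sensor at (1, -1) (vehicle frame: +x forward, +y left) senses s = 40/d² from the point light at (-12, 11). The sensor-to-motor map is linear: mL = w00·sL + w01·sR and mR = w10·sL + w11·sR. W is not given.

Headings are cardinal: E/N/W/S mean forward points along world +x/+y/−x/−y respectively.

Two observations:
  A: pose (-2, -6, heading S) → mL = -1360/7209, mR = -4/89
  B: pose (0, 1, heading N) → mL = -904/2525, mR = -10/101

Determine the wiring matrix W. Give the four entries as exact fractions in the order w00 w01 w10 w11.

obs A: pose=(-2,-6,S) → sL=8/89, sR=8/81, mL=-1360/7209, mR=-4/89
obs B: pose=(0,1,N) → sL=20/101, sR=4/25, mL=-904/2525, mR=-10/101
sensor matrix S = [[8/89, 8/81], [20/101, 4/25]]; det S = -94208/18202725
solve [mL_A; mL_B] = S·[w00; w01] and [mR_A; mR_B] = S·[w10; w11]:
  w00 = -1, w01 = -1, w10 = -1/2, w11 = 0

-1 -1 -1/2 0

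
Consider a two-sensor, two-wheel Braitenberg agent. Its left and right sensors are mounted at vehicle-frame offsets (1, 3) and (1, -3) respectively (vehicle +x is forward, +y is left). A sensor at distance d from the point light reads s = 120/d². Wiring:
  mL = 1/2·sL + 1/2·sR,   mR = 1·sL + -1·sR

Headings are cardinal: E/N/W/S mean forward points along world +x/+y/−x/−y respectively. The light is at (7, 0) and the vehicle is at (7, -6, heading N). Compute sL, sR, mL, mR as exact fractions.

60/17 60/17 60/17 0

left sensor world pos  = (4, -5); dL² = 34
right sensor world pos = (10, -5); dR² = 34
sL = 120/34 = 60/17
sR = 120/34 = 60/17
mL = 1/2·sL + 1/2·sR = 60/17
mR = 1·sL + -1·sR = 0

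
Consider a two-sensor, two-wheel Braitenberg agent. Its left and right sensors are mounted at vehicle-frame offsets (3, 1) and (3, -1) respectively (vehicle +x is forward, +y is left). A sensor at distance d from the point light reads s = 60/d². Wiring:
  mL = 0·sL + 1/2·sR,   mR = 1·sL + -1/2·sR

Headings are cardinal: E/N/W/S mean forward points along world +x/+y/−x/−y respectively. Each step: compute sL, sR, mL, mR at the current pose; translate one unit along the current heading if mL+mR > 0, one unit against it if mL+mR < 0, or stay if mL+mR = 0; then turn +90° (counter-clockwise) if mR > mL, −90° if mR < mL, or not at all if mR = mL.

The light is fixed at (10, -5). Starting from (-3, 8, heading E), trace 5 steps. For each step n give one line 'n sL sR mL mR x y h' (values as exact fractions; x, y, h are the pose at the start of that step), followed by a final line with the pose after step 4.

n=0: pose=(-3,8,E); sL=15/74, sR=15/61; mL=15/122, mR=180/2257; mL+mR=15/74 → advance +1; mR−mL=-195/4514 → turn -1·90°
n=1: pose=(-2,8,S); sL=60/221, sR=60/269; mL=30/269, mR=9510/59449; mL+mR=60/221 → advance +1; mR−mL=2880/59449 → turn +1·90°
n=2: pose=(-2,7,E); sL=6/25, sR=30/101; mL=15/101, mR=231/2525; mL+mR=6/25 → advance +1; mR−mL=-144/2525 → turn -1·90°
n=3: pose=(-1,7,S); sL=60/181, sR=4/15; mL=2/15, mR=538/2715; mL+mR=60/181 → advance +1; mR−mL=176/2715 → turn +1·90°
n=4: pose=(-1,6,E); sL=15/52, sR=15/41; mL=15/82, mR=225/2132; mL+mR=15/52 → advance +1; mR−mL=-165/2132 → turn -1·90°

0 15/74 15/61 15/122 180/2257 -3 8 E
1 60/221 60/269 30/269 9510/59449 -2 8 S
2 6/25 30/101 15/101 231/2525 -2 7 E
3 60/181 4/15 2/15 538/2715 -1 7 S
4 15/52 15/41 15/82 225/2132 -1 6 E
final 0 6 S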